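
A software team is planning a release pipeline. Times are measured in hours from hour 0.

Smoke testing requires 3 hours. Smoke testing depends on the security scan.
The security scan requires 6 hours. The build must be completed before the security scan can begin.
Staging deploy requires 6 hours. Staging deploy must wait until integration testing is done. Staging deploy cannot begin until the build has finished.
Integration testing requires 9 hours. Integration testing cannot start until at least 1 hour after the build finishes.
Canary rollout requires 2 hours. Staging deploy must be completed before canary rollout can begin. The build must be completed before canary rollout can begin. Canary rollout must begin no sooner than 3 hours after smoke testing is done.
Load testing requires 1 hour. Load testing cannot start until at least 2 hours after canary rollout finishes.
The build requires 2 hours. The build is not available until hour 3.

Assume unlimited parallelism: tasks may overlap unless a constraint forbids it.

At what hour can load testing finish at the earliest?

26

The build cannot begin until its own release at hour 3. It runs from hour 3 to 3 + 2 = hour 5.
The security scan cannot begin until the build (finishes hour 5). It runs from hour 5 to 5 + 6 = hour 11.
Smoke testing waits on the security scan (finishes hour 11), so it starts at hour 11 and finishes at 11 + 3 = hour 14.
Integration testing waits on the build (finishes hour 5, plus 1-hour gap → hour 6), so it starts at hour 6 and finishes at 6 + 9 = hour 15.
Staging deploy cannot start until integration testing (finishes hour 15); the build (finishes hour 5). The controlling bound is hour 15, so staging deploy finishes at 15 + 6 = hour 21.
For canary rollout: staging deploy (finishes hour 21); the build (finishes hour 5); smoke testing (finishes hour 14, plus 3-hour gap → hour 17). Taking the maximum gives a start of hour 21, and it finishes at 21 + 2 = hour 23.
After canary rollout (finishes hour 23, plus 2-hour gap → hour 25), load testing can start at hour 25 and finishes at hour 26.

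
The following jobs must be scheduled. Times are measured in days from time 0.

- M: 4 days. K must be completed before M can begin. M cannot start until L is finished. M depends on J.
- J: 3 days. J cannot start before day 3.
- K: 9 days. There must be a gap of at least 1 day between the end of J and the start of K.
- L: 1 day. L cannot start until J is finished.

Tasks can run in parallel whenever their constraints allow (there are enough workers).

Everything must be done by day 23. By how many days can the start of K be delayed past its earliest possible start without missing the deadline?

After its own release at day 3, J can start at day 3 and finishes at day 6.
After J (finishes day 6, plus 1-day gap → day 7), K can start at day 7 and finishes at day 16.

Working backward from the deadline:
M has no dependents, so it just needs to finish by day 23. Starting by 23 − 4 = day 19 achieves that.
Since M (must start by day 19) depends on it, K must finish by day 19. Backing off its 9-day duration gives a latest start of day 10.
So K can start as early as day 7 and as late as day 10, giving 10 − 7 = 3 days of slack.

3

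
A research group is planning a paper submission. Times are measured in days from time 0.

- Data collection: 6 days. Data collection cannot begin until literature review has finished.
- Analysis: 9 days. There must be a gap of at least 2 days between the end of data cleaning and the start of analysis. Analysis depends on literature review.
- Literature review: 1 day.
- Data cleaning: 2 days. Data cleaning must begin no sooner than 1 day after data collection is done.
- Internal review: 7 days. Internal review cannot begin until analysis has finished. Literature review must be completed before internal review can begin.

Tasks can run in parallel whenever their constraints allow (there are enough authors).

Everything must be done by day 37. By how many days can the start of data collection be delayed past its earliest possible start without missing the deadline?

9

Nothing blocks literature review, so it runs from day 0 to day 1.
After literature review (finishes day 1), data collection can start at day 1 and finishes at day 7.

Working backward from the deadline:
Nothing follows internal review; the deadline of day 37 is its only limit. It must start by 37 − 7 = day 30.
Since internal review (must start by day 30) depends on it, analysis must finish by day 30. Backing off its 9-day duration gives a latest start of day 21.
Data cleaning has to be done before analysis (must start by day 21, minus 2-day gap → day 19). That means finishing by day 19, i.e. starting by 19 − 2 = day 17.
Since data cleaning (must start by day 17, minus 1-day gap → day 16) depends on it, data collection must finish by day 16. Backing off its 6-day duration gives a latest start of day 10.
So data collection can start as early as day 1 and as late as day 10, giving 10 − 1 = 9 days of slack.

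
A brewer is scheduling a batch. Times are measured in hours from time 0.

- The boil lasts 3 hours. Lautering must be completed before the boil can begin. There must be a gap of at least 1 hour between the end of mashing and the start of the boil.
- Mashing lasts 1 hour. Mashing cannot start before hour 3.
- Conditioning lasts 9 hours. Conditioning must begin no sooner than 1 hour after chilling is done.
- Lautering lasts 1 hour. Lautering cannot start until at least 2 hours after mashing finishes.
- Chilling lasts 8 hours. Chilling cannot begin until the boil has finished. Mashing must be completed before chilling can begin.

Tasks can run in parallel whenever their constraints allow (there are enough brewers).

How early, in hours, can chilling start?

10

Mashing cannot begin until its own release at hour 3. It runs from hour 3 to 3 + 1 = hour 4.
After mashing (finishes hour 4, plus 2-hour gap → hour 6), lautering can start at hour 6 and finishes at hour 7.
The boil needs all of lautering (finishes hour 7); mashing (finishes hour 4, plus 1-hour gap → hour 5). That puts its earliest start at hour 7; it finishes at 7 + 3 = hour 10.
Chilling waits on the boil (finishes hour 10); mashing (finishes hour 4). The latest of these is hour 10, which is the earliest chilling can start.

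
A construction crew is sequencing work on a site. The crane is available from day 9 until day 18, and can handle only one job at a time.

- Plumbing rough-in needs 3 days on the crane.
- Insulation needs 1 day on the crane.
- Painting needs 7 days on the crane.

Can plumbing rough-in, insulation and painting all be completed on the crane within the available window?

The crane window is 18 − 9 = 9 days.
Running back to back, the jobs need 3 + 1 + 7 = 11 days on the crane.
Since 11 > 9, they cannot all fit.

No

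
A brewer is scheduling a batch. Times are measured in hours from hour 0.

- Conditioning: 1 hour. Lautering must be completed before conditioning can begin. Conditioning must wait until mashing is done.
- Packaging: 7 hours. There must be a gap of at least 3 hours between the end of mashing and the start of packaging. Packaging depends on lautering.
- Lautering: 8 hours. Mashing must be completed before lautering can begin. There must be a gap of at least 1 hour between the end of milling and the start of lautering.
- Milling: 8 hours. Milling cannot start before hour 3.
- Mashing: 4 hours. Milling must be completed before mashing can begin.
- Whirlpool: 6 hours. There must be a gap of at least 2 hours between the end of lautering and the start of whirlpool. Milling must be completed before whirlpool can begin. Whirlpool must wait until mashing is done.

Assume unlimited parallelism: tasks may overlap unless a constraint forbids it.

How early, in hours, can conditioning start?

Milling cannot begin until its own release at hour 3. It runs from hour 3 to 3 + 8 = hour 11.
Mashing cannot begin until milling (finishes hour 11). It runs from hour 11 to 11 + 4 = hour 15.
Lautering needs all of mashing (finishes hour 15); milling (finishes hour 11, plus 1-hour gap → hour 12). That puts its earliest start at hour 15; it finishes at 15 + 8 = hour 23.
Conditioning waits on lautering (finishes hour 23); mashing (finishes hour 15). The latest of these is hour 23, which is the earliest conditioning can start.

23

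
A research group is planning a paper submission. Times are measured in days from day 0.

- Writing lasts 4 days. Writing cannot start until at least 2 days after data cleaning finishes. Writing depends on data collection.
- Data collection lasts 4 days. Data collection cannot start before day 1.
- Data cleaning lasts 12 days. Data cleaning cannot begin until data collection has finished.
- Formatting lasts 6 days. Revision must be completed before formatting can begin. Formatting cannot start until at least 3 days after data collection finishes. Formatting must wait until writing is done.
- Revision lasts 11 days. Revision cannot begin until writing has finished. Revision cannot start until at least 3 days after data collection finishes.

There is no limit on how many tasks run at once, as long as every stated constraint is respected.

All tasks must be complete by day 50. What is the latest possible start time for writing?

29

Nothing follows formatting; the deadline of day 50 is its only limit. It must start by 50 − 6 = day 44.
Revision feeds into formatting (must start by day 44); so revision must finish by day 44 and therefore start by day 33.
Writing has several dependents: revision (must start by day 33); formatting (must start by day 44). The earliest of those limits is day 33, so writing must start by 33 − 4 = day 29.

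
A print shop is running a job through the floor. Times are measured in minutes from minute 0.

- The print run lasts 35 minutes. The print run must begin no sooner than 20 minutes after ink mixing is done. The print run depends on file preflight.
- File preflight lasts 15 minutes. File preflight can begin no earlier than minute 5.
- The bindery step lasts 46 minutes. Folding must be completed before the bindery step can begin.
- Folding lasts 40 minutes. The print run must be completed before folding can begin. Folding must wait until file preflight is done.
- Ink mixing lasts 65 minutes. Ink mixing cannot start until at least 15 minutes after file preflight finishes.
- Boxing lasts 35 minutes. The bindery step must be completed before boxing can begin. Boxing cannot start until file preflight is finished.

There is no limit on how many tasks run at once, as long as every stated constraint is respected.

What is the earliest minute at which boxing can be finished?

276

After its own release at minute 5, file preflight can start at minute 5 and finishes at minute 20.
After file preflight (finishes minute 20, plus 15-minute gap → minute 35), ink mixing can start at minute 35 and finishes at minute 100.
The print run cannot start until ink mixing (finishes minute 100, plus 20-minute gap → minute 120); file preflight (finishes minute 20). The controlling bound is minute 120, so the print run finishes at 120 + 35 = minute 155.
Folding has to wait for the print run (finishes minute 155); file preflight (finishes minute 20). The latest of these is minute 155, so folding runs minute 155 to 155 + 40 = minute 195.
The bindery step cannot begin until folding (finishes minute 195). It runs from minute 195 to 195 + 46 = minute 241.
Boxing has to wait for the bindery step (finishes minute 241); file preflight (finishes minute 20). The latest of these is minute 241, so boxing runs minute 241 to 241 + 35 = minute 276.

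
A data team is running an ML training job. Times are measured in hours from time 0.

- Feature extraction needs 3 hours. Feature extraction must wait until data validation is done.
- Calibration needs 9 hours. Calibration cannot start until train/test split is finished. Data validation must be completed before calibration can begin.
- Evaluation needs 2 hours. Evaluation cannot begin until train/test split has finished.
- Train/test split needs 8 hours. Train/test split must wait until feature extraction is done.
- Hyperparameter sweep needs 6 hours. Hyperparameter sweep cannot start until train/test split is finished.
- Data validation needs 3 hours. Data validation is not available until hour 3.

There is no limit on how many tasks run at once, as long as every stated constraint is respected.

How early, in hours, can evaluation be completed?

19

Data validation cannot begin until its own release at hour 3. It runs from hour 3 to 3 + 3 = hour 6.
After data validation (finishes hour 6), feature extraction can start at hour 6 and finishes at hour 9.
Train/test split cannot begin until feature extraction (finishes hour 9). It runs from hour 9 to 9 + 8 = hour 17.
Evaluation waits on train/test split (finishes hour 17), so it starts at hour 17 and finishes at 17 + 2 = hour 19.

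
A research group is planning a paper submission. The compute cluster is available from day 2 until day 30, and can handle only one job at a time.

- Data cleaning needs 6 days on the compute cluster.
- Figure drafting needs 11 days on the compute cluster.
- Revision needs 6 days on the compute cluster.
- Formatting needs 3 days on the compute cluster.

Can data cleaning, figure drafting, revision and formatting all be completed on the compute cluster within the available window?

The compute cluster window is 30 − 2 = 28 days.
Running back to back, the jobs need 6 + 11 + 6 + 3 = 26 days on the compute cluster.
Since 26 ≤ 28, they fit within the window.

Yes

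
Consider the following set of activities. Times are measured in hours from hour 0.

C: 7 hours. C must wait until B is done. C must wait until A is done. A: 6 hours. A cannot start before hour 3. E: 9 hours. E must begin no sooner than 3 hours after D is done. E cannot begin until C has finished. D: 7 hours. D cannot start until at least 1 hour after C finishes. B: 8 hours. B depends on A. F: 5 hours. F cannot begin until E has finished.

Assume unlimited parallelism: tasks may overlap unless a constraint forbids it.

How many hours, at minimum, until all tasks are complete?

After its own release at hour 3, A can start at hour 3 and finishes at hour 9.
B cannot begin until A (finishes hour 9). It runs from hour 9 to 9 + 8 = hour 17.
C has to wait for B (finishes hour 17); A (finishes hour 9). The latest of these is hour 17, so C runs hour 17 to 17 + 7 = hour 24.
D waits on C (finishes hour 24, plus 1-hour gap → hour 25), so it starts at hour 25 and finishes at 25 + 7 = hour 32.
E needs all of D (finishes hour 32, plus 3-hour gap → hour 35); C (finishes hour 24). That puts its earliest start at hour 35; it finishes at 35 + 9 = hour 44.
F cannot begin until E (finishes hour 44). It runs from hour 44 to 44 + 5 = hour 49.
All tasks are finished once the last one completes. Finish times: A at 9, B at 17, C at 24, D at 32, E at 44, F at 49. The latest is hour 49.

49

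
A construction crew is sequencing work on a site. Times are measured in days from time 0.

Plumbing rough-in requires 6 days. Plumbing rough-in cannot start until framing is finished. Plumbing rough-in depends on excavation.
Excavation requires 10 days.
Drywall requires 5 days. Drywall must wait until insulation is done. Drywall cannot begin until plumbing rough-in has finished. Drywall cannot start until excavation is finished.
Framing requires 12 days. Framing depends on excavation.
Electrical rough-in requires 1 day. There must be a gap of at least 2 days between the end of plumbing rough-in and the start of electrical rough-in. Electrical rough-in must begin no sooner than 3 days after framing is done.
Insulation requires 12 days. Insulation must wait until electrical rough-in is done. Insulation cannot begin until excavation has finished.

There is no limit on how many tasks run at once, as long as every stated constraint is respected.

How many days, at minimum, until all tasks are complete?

48

Excavation can start immediately at day 0; it finishes at day 10.
Framing cannot begin until excavation (finishes day 10). It runs from day 10 to 10 + 12 = day 22.
Plumbing rough-in cannot start until framing (finishes day 22); excavation (finishes day 10). The controlling bound is day 22, so plumbing rough-in finishes at 22 + 6 = day 28.
Electrical rough-in needs all of plumbing rough-in (finishes day 28, plus 2-day gap → day 30); framing (finishes day 22, plus 3-day gap → day 25). That puts its earliest start at day 30; it finishes at 30 + 1 = day 31.
Insulation has to wait for electrical rough-in (finishes day 31); excavation (finishes day 10). The latest of these is day 31, so insulation runs day 31 to 31 + 12 = day 43.
Drywall needs all of insulation (finishes day 43); plumbing rough-in (finishes day 28); excavation (finishes day 10). That puts its earliest start at day 43; it finishes at 43 + 5 = day 48.
All tasks are finished once the last one completes. Finish times: Excavation at 10, Framing at 22, Plumbing rough-in at 28, Electrical rough-in at 31, Insulation at 43, Drywall at 48. The latest is day 48.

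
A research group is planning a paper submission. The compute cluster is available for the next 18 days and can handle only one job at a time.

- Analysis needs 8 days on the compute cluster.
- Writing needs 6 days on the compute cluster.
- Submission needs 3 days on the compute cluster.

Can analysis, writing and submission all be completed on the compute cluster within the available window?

Running back to back, the jobs need 8 + 6 + 3 = 17 days on the compute cluster.
Since 17 ≤ 18, they fit within the window.

Yes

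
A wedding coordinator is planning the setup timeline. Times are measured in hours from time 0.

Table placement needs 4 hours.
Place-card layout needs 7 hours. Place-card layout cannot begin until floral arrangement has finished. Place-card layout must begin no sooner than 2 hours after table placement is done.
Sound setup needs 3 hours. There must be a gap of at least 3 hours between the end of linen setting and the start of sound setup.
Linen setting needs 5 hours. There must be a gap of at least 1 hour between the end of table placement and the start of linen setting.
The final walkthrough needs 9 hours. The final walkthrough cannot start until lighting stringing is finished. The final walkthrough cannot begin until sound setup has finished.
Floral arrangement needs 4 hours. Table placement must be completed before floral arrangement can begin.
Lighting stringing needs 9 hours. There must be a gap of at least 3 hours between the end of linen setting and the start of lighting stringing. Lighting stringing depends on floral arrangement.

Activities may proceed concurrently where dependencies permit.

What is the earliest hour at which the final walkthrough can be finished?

31

Table placement can start immediately at hour 0; it finishes at hour 4.
Floral arrangement waits on table placement (finishes hour 4), so it starts at hour 4 and finishes at 4 + 4 = hour 8.
After table placement (finishes hour 4, plus 1-hour gap → hour 5), linen setting can start at hour 5 and finishes at hour 10.
Sound setup waits on linen setting (finishes hour 10, plus 3-hour gap → hour 13), so it starts at hour 13 and finishes at 13 + 3 = hour 16.
Lighting stringing cannot start until linen setting (finishes hour 10, plus 3-hour gap → hour 13); floral arrangement (finishes hour 8). The controlling bound is hour 13, so lighting stringing finishes at 13 + 9 = hour 22.
The final walkthrough has to wait for lighting stringing (finishes hour 22); sound setup (finishes hour 16). The latest of these is hour 22, so the final walkthrough runs hour 22 to 22 + 9 = hour 31.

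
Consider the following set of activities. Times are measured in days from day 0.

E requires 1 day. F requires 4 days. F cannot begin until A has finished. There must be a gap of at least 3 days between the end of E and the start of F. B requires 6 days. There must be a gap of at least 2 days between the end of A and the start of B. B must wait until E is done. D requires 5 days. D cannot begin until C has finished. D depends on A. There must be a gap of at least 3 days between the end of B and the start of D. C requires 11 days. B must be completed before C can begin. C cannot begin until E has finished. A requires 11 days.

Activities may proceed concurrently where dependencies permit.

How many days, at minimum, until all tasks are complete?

E can start immediately at day 0; it finishes at day 1.
A has no prerequisites, so it starts at day 0 and finishes at day 11.
F cannot start until A (finishes day 11); E (finishes day 1, plus 3-day gap → day 4). The controlling bound is day 11, so F finishes at 11 + 4 = day 15.
B cannot start until A (finishes day 11, plus 2-day gap → day 13); E (finishes day 1). The controlling bound is day 13, so B finishes at 13 + 6 = day 19.
C cannot start until B (finishes day 19); E (finishes day 1). The controlling bound is day 19, so C finishes at 19 + 11 = day 30.
For D: C (finishes day 30); A (finishes day 11); B (finishes day 19, plus 3-day gap → day 22). Taking the maximum gives a start of day 30, and it finishes at 30 + 5 = day 35.
All tasks are finished once the last one completes. Finish times: A at 11, B at 19, C at 30, D at 35, E at 1, F at 15. The latest is day 35.

35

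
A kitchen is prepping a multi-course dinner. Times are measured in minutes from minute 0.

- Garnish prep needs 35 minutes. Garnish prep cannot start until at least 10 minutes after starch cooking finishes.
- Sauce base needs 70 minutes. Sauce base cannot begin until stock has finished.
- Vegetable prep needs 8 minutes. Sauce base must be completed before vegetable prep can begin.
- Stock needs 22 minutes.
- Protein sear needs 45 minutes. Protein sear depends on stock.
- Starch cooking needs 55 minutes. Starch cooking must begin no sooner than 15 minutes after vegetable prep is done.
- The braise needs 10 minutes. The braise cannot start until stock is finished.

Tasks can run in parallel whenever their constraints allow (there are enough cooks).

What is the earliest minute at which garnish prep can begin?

180

Stock has no prerequisites, so it starts at minute 0 and finishes at minute 22.
After stock (finishes minute 22), sauce base can start at minute 22 and finishes at minute 92.
Vegetable prep cannot begin until sauce base (finishes minute 92). It runs from minute 92 to 92 + 8 = minute 100.
After vegetable prep (finishes minute 100, plus 15-minute gap → minute 115), starch cooking can start at minute 115 and finishes at minute 170.
Garnish prep waits on starch cooking (finishes minute 170, plus 10-minute gap → minute 180), so the earliest it can start is minute 180.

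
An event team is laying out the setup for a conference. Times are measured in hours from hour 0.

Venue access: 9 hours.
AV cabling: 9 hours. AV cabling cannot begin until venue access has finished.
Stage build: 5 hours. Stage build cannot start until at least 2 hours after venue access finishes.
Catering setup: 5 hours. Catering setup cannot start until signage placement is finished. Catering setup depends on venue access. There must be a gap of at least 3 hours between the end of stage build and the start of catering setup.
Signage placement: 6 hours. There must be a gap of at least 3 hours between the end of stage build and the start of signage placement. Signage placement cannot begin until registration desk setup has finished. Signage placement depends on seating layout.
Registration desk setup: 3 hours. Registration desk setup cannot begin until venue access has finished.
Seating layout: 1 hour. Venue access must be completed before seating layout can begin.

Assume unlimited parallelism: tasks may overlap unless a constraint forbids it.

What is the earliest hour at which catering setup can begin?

Nothing blocks venue access, so it runs from hour 0 to hour 9.
Registration desk setup waits on venue access (finishes hour 9), so it starts at hour 9 and finishes at 9 + 3 = hour 12.
After venue access (finishes hour 9), seating layout can start at hour 9 and finishes at hour 10.
Stage build waits on venue access (finishes hour 9, plus 2-hour gap → hour 11), so it starts at hour 11 and finishes at 11 + 5 = hour 16.
Signage placement cannot start until stage build (finishes hour 16, plus 3-hour gap → hour 19); registration desk setup (finishes hour 12); seating layout (finishes hour 10). The controlling bound is hour 19, so signage placement finishes at 19 + 6 = hour 25.
Catering setup waits on signage placement (finishes hour 25); venue access (finishes hour 9); stage build (finishes hour 16, plus 3-hour gap → hour 19). The latest of these is hour 25, which is the earliest catering setup can start.

25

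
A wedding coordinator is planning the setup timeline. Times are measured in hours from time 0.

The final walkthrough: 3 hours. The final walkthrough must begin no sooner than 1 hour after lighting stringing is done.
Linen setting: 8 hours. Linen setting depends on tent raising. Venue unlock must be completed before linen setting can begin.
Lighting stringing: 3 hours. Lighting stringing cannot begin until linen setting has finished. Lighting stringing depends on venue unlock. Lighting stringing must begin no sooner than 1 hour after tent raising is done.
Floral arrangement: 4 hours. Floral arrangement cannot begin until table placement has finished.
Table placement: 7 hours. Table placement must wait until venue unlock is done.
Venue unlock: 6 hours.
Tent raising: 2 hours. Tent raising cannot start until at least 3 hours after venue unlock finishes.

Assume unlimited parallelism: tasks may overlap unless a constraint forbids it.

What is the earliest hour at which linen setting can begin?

11

Nothing blocks venue unlock, so it runs from hour 0 to hour 6.
Tent raising waits on venue unlock (finishes hour 6, plus 3-hour gap → hour 9), so it starts at hour 9 and finishes at 9 + 2 = hour 11.
Linen setting waits on tent raising (finishes hour 11); venue unlock (finishes hour 6). The latest of these is hour 11, which is the earliest linen setting can start.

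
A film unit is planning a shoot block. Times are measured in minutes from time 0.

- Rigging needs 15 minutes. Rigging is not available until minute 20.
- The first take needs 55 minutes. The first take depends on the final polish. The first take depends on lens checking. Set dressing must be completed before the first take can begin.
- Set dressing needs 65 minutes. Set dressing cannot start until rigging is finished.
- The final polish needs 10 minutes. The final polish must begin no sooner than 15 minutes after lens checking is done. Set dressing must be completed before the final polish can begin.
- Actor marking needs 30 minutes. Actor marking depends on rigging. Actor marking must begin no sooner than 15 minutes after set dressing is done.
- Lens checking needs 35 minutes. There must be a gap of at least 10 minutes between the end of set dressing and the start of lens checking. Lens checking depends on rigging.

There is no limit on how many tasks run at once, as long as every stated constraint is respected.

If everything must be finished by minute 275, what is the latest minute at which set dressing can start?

85

The first take has no dependents, so it just needs to finish by minute 275. Starting by 275 − 55 = minute 220 achieves that.
The final polish feeds into the first take (must start by minute 220); so the final polish must finish by minute 220 and therefore start by minute 210.
For lens checking: the final polish (must start by minute 210, minus 15-minute gap → minute 195); the first take (must start by minute 220). The most restrictive is minute 195; with a 35-minute duration, lens checking must start by minute 160.
Nothing follows actor marking; the deadline of minute 275 is its only limit. It must start by 275 − 30 = minute 245.
Set dressing must finish in time for lens checking (must start by minute 160, minus 10-minute gap → minute 150); actor marking (must start by minute 245, minus 15-minute gap → minute 230); the final polish (must start by minute 210); the first take (must start by minute 220). The tightest is minute 150, so set dressing must start by 150 − 65 = minute 85.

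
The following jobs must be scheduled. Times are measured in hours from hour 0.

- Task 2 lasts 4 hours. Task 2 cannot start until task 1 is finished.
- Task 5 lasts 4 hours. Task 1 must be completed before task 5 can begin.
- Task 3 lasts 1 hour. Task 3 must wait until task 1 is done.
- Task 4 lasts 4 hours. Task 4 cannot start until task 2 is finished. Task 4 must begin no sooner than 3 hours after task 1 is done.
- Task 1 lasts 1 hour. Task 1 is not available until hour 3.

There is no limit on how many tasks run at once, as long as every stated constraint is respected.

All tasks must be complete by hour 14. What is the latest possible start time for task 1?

5

Task 4 has no dependents, so it just needs to finish by hour 14. Starting by 14 − 4 = hour 10 achieves that.
Task 2 feeds into task 4 (must start by hour 10); so task 2 must finish by hour 10 and therefore start by hour 6.
Task 3 has no dependents, so it just needs to finish by hour 14. Starting by 14 − 1 = hour 13 achieves that.
Nothing follows task 5; the deadline of hour 14 is its only limit. It must start by 14 − 4 = hour 10.
Task 1 must finish in time for task 2 (must start by hour 6); task 3 (must start by hour 13); task 4 (must start by hour 10, minus 3-hour gap → hour 7); task 5 (must start by hour 10). The tightest is hour 6, so task 1 must start by 6 − 1 = hour 5.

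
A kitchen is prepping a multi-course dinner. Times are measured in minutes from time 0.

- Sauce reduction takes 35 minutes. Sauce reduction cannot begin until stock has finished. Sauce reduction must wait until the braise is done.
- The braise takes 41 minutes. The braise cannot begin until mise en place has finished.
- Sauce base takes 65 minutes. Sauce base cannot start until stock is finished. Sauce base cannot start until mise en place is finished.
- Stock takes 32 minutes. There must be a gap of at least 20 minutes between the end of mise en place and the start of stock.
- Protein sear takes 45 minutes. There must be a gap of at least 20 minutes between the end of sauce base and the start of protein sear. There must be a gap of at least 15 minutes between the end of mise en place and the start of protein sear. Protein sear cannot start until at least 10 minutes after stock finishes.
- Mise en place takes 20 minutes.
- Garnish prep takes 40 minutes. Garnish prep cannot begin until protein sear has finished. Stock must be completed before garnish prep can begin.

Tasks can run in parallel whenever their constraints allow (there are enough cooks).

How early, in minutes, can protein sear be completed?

202

Mise en place can start immediately at minute 0; it finishes at minute 20.
Stock cannot begin until mise en place (finishes minute 20, plus 20-minute gap → minute 40). It runs from minute 40 to 40 + 32 = minute 72.
Sauce base cannot start until stock (finishes minute 72); mise en place (finishes minute 20). The controlling bound is minute 72, so sauce base finishes at 72 + 65 = minute 137.
For protein sear: sauce base (finishes minute 137, plus 20-minute gap → minute 157); mise en place (finishes minute 20, plus 15-minute gap → minute 35); stock (finishes minute 72, plus 10-minute gap → minute 82). Taking the maximum gives a start of minute 157, and it finishes at 157 + 45 = minute 202.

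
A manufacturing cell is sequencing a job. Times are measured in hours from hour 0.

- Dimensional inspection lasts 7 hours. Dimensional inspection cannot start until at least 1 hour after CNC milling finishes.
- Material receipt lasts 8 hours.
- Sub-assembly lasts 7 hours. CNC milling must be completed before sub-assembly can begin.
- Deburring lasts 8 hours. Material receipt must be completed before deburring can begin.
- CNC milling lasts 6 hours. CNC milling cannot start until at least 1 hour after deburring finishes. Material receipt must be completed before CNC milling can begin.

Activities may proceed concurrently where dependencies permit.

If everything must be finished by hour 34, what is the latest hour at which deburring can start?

11

Nothing follows dimensional inspection; the deadline of hour 34 is its only limit. It must start by 34 − 7 = hour 27.
Nothing follows sub-assembly; the deadline of hour 34 is its only limit. It must start by 34 − 7 = hour 27.
CNC milling must finish in time for dimensional inspection (must start by hour 27, minus 1-hour gap → hour 26); sub-assembly (must start by hour 27). The tightest is hour 26, so CNC milling must start by 26 − 6 = hour 20.
Deburring has to be done before CNC milling (must start by hour 20, minus 1-hour gap → hour 19). That means finishing by hour 19, i.e. starting by 19 − 8 = hour 11.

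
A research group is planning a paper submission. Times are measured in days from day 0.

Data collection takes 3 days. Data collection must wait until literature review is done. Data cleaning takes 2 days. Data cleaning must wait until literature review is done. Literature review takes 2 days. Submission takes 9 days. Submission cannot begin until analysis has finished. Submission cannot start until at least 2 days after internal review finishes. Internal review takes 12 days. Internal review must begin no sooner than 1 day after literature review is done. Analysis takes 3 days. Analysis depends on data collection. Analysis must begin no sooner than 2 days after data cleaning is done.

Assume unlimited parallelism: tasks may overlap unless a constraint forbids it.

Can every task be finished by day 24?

No

Literature review can start immediately at day 0; it finishes at day 2.
After literature review (finishes day 2, plus 1-day gap → day 3), internal review can start at day 3 and finishes at day 15.
Data cleaning waits on literature review (finishes day 2), so it starts at day 2 and finishes at 2 + 2 = day 4.
Data collection waits on literature review (finishes day 2), so it starts at day 2 and finishes at 2 + 3 = day 5.
For analysis: data collection (finishes day 5); data cleaning (finishes day 4, plus 2-day gap → day 6). Taking the maximum gives a start of day 6, and it finishes at 6 + 3 = day 9.
Submission needs all of analysis (finishes day 9); internal review (finishes day 15, plus 2-day gap → day 17). That puts its earliest start at day 17; it finishes at 17 + 9 = day 26.
The earliest everything can be done is day 26, which is after the deadline of 24, so it is not possible.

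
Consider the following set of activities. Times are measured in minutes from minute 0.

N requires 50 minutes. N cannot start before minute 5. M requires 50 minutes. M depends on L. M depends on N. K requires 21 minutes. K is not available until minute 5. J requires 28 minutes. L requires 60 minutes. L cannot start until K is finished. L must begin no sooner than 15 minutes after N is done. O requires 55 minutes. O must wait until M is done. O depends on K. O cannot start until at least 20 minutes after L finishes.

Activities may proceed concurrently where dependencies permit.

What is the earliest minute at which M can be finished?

180

N cannot begin until its own release at minute 5. It runs from minute 5 to 5 + 50 = minute 55.
After its own release at minute 5, K can start at minute 5 and finishes at minute 26.
L cannot start until K (finishes minute 26); N (finishes minute 55, plus 15-minute gap → minute 70). The controlling bound is minute 70, so L finishes at 70 + 60 = minute 130.
M cannot start until L (finishes minute 130); N (finishes minute 55). The controlling bound is minute 130, so M finishes at 130 + 50 = minute 180.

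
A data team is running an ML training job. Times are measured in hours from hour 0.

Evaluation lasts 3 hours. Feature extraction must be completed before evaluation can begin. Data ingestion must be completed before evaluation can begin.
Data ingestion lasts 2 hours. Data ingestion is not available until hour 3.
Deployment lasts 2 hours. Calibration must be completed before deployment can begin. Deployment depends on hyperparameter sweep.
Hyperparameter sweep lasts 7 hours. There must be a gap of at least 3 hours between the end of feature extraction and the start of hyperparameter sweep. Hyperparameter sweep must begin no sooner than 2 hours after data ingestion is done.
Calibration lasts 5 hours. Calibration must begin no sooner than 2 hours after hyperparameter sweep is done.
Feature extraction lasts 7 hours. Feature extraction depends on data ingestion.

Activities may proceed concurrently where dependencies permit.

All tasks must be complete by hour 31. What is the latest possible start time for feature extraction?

5

Deployment must finish by hour 31; it takes 2 hours, so it must start by 31 − 2 = hour 29.
Since deployment (must start by hour 29) depends on it, calibration must finish by hour 29. Backing off its 5-hour duration gives a latest start of hour 24.
Hyperparameter sweep has several dependents: calibration (must start by hour 24, minus 2-hour gap → hour 22); deployment (must start by hour 29). The earliest of those limits is hour 22, so hyperparameter sweep must start by 22 − 7 = hour 15.
To finish by hour 31, evaluation (duration 3) must start no later than hour 28.
For feature extraction: hyperparameter sweep (must start by hour 15, minus 3-hour gap → hour 12); evaluation (must start by hour 28). The most restrictive is hour 12; with a 7-hour duration, feature extraction must start by hour 5.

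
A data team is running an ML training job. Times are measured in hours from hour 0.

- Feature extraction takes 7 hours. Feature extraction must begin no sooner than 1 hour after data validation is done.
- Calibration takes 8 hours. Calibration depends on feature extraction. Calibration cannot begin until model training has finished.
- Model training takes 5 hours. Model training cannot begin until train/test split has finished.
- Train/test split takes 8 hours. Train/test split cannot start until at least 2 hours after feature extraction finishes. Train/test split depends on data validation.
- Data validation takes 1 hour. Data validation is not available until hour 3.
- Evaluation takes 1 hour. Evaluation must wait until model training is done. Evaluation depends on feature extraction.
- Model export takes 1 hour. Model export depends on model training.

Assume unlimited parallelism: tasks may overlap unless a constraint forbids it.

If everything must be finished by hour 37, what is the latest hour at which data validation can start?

5

To finish by hour 37, evaluation (duration 1) must start no later than hour 36.
Calibration must finish by hour 37; it takes 8 hours, so it must start by 37 − 8 = hour 29.
To finish by hour 37, model export (duration 1) must start no later than hour 36.
Model training must finish in time for evaluation (must start by hour 36); calibration (must start by hour 29); model export (must start by hour 36). The tightest is hour 29, so model training must start by 29 − 5 = hour 24.
Train/test split has to be done before model training (must start by hour 24). That means finishing by hour 24, i.e. starting by 24 − 8 = hour 16.
Feature extraction must finish in time for train/test split (must start by hour 16, minus 2-hour gap → hour 14); evaluation (must start by hour 36); calibration (must start by hour 29). The tightest is hour 14, so feature extraction must start by 14 − 7 = hour 7.
Data validation must finish in time for feature extraction (must start by hour 7, minus 1-hour gap → hour 6); train/test split (must start by hour 16). The tightest is hour 6, so data validation must start by 6 − 1 = hour 5.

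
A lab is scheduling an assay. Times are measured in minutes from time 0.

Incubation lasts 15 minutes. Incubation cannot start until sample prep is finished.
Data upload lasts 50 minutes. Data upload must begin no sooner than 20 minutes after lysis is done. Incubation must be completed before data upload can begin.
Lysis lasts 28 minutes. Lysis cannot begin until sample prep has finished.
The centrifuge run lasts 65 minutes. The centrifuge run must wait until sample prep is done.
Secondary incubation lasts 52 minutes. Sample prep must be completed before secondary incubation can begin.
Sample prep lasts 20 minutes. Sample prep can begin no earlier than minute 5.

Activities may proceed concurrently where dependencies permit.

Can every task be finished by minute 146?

After its own release at minute 5, sample prep can start at minute 5 and finishes at minute 25.
Secondary incubation cannot begin until sample prep (finishes minute 25). It runs from minute 25 to 25 + 52 = minute 77.
After sample prep (finishes minute 25), the centrifuge run can start at minute 25 and finishes at minute 90.
After sample prep (finishes minute 25), incubation can start at minute 25 and finishes at minute 40.
Lysis waits on sample prep (finishes minute 25), so it starts at minute 25 and finishes at 25 + 28 = minute 53.
Data upload has to wait for lysis (finishes minute 53, plus 20-minute gap → minute 73); incubation (finishes minute 40). The latest of these is minute 73, so data upload runs minute 73 to 73 + 50 = minute 123.
Every task is finished by minute 123, which is no later than the deadline of 146, so the schedule is feasible.

Yes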